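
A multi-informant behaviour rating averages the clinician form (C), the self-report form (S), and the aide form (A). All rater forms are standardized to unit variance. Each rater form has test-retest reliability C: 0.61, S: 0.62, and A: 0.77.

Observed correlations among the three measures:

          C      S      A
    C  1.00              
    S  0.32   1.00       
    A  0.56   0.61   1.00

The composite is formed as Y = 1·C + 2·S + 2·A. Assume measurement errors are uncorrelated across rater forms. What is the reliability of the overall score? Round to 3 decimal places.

Var(Y) = 1 + 2² + 2² + 2·[2·0.32 + 2·0.56 + 4·0.61] = 9 + 8.4 = 17.4.
Because errors are independent across components, Cov(Tᵢ,Tⱼ) = Cov(Xᵢ,Xⱼ); the off-diagonal part of the true-score variance is the same as above.
True-score variance = [0.61 + 2²·0.62 + 2²·0.77] + 8.4 = 6.17 + 8.4 = 14.57.
Reliability = 14.57 / 17.4 = 0.837.

0.837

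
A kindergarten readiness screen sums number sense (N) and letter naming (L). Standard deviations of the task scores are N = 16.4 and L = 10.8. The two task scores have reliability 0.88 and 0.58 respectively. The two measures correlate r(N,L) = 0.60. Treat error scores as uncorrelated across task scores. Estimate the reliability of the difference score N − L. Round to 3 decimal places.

0.530

Var(N−L) = 16.4² + 10.8² − 2·16.4·10.8·0.60 = 385.6 − 212.544 = 173.056.
Under uncorrelated errors the observed covariances equal the true-score covariances, so only the own-variance terms attenuate.
True-score variance = [16.4²·0.88 + 10.8²·0.58] − 212.544 = 304.336 − 212.544 = 91.792.
Reliability = 91.792 / 173.056 = 0.530.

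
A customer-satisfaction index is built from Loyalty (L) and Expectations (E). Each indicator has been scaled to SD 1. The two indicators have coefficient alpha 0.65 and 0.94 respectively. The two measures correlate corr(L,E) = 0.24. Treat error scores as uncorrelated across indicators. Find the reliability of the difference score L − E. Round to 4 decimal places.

Var(L−E) = 1 + 1 − 2·0.24 = 2 − 0.48 = 1.52.
With uncorrelated errors the cross-covariances are all true-score covariance, so they carry over unchanged; only the diagonal terms shrink to ρᵢσᵢ².
True-score variance = [0.65 + 0.94] − 0.48 = 1.59 − 0.48 = 1.11.
Reliability = 1.11 / 1.52 = 0.7303.

0.7303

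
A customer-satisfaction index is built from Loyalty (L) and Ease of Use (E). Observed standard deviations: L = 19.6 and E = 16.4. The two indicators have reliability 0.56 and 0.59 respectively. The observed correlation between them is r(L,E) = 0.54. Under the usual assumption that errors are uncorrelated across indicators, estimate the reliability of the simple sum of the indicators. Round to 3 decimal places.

Var(L+E) = 19.6² + 16.4² + 2·[19.6·16.4·0.54] = 653.12 + 347.155 = 1000.28.
With uncorrelated errors the cross-covariances are all true-score covariance, so they carry over unchanged; only the diagonal terms shrink to ρᵢσᵢ².
True-score variance = [19.6²·0.56 + 16.4²·0.59] + 347.155 = 373.816 + 347.155 = 720.971.
Reliability = 720.971 / 1000.28 = 0.721.

0.721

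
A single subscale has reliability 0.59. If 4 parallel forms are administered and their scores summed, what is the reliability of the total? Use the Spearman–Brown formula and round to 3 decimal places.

0.852

ρ_k = kρ / (1 + (k−1)ρ) = 4·0.59 / (1 + 3·0.59) = 2.360 / 2.770 = 0.852.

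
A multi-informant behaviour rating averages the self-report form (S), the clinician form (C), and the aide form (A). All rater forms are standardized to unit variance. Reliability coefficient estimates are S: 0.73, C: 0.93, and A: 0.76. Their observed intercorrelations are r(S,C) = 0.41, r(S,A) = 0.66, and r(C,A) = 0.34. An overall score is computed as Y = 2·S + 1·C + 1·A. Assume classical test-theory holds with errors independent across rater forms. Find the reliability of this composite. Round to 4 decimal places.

0.8732

Var(Y) = 2² + 1 + 1 + 2·[2·0.41 + 2·0.66 + 0.34] = 6 + 4.96 = 10.96.
Because errors are independent across components, Cov(Tᵢ,Tⱼ) = Cov(Xᵢ,Xⱼ); the off-diagonal part of the true-score variance is the same as above.
True-score variance = [2²·0.73 + 0.93 + 0.76] + 4.96 = 4.61 + 4.96 = 9.57.
Reliability = 9.57 / 10.96 = 0.8732.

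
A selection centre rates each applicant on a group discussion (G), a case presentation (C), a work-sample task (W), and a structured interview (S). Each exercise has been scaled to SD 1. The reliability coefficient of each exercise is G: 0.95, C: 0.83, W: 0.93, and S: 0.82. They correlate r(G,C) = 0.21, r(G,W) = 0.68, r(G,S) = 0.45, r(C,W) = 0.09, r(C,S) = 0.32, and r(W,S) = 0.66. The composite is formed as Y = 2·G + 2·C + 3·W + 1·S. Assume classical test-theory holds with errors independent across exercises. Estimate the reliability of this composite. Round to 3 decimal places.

Var(Y) = 2² + 2² + 3² + 1 + 2·[4·0.21 + 6·0.68 + 2·0.45 + 6·0.09 + 2·0.32 + 3·0.66] = 18 + 17.96 = 35.96.
Because errors are independent across components, Cov(Tᵢ,Tⱼ) = Cov(Xᵢ,Xⱼ); the off-diagonal part of the true-score variance is the same as above.
True-score variance = [2²·0.95 + 2²·0.83 + 3²·0.93 + 0.82] + 17.96 = 16.31 + 17.96 = 34.27.
Reliability = 34.27 / 35.96 = 0.953.

0.953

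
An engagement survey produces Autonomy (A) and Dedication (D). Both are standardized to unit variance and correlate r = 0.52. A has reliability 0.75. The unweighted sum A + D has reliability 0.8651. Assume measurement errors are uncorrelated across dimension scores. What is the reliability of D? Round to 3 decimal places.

Var(A+D) = 2 + 2·0.52 = 3.040.
True-score variance = ρ_A + ρ_D + 2·0.52, so 0.8651 = (0.75 + ρ_D + 1.04) / 3.040.
ρ_D = 0.8651·3.040 − 0.75 − 1.04 = 0.840.

0.840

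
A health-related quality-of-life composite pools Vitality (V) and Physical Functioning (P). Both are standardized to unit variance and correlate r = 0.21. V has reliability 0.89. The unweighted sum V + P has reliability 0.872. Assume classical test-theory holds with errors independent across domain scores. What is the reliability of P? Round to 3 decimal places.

0.800

Var(V+P) = 2 + 2·0.21 = 2.420.
True-score variance = ρ_V + ρ_P + 2·0.21, so 0.872 = (0.89 + ρ_P + 0.42) / 2.420.
ρ_P = 0.872·2.420 − 0.89 − 0.42 = 0.800.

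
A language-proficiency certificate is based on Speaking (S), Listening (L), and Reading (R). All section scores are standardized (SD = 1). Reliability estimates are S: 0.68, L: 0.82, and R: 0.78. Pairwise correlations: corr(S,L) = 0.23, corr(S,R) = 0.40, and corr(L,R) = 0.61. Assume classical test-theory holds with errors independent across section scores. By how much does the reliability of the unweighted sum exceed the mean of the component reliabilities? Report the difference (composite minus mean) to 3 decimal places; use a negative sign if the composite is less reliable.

0.109

Var(sum) = 3 + 2.48 = 5.48; true-score variance = 2.28 + 2.48 = 4.76; composite reliability = 0.8686.
Mean component reliability = 0.7600.
Difference = 0.8686 − 0.7600 = 0.109.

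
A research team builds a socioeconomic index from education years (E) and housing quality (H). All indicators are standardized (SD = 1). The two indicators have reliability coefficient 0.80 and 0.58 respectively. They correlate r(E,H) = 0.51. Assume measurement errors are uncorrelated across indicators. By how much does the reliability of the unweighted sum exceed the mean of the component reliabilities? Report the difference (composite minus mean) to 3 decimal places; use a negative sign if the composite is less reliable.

0.105

Var(sum) = 2 + 1.02 = 3.02; true-score variance = 1.38 + 1.02 = 2.4; composite reliability = 0.7947.
Mean component reliability = 0.6900.
Difference = 0.7947 − 0.6900 = 0.105.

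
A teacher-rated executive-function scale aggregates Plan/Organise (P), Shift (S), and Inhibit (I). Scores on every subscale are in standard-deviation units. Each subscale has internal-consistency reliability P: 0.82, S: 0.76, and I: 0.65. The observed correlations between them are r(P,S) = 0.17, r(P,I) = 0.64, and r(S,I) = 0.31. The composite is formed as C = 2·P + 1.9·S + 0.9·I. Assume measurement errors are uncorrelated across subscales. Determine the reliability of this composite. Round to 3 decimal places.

0.857

Var(C) = 2² + 1.9² + 0.9² + 2·[3.8·0.17 + 1.8·0.64 + 1.71·0.31] = 8.42 + 4.6562 = 13.0762.
With uncorrelated errors the cross-covariances are all true-score covariance, so they carry over unchanged; only the diagonal terms shrink to ρᵢσᵢ².
True-score variance = [2²·0.82 + 1.9²·0.76 + 0.9²·0.65] + 4.6562 = 6.5501 + 4.6562 = 11.2063.
Reliability = 11.2063 / 13.0762 = 0.857.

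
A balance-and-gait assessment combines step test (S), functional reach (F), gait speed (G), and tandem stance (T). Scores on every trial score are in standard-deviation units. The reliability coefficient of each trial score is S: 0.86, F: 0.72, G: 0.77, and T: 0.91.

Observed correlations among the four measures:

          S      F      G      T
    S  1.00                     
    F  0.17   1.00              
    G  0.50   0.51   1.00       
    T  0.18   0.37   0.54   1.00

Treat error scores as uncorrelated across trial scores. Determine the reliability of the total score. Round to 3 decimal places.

Var(S+F+G+T) = 4 + 2·[0.17 + 0.50 + 0.18 + 0.51 + 0.37 + 0.54] = 4 + 4.54 = 8.54.
Because errors are independent across components, Cov(Tᵢ,Tⱼ) = Cov(Xᵢ,Xⱼ); the off-diagonal part of the true-score variance is the same as above.
True-score variance = [0.86 + 0.72 + 0.77 + 0.91] + 4.54 = 3.26 + 4.54 = 7.8.
Reliability = 7.8 / 8.54 = 0.913.

0.913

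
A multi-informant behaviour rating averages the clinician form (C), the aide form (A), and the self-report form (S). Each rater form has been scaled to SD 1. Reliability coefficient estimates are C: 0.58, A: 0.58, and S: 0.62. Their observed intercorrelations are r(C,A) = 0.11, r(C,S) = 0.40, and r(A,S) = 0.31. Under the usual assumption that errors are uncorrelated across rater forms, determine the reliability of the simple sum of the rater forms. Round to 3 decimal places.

Var(C+A+S) = 3 + 2·[0.11 + 0.40 + 0.31] = 3 + 1.64 = 4.64.
With uncorrelated errors the cross-covariances are all true-score covariance, so they carry over unchanged; only the diagonal terms shrink to ρᵢσᵢ².
True-score variance = [0.58 + 0.58 + 0.62] + 1.64 = 1.78 + 1.64 = 3.42.
Reliability = 3.42 / 4.64 = 0.737.

0.737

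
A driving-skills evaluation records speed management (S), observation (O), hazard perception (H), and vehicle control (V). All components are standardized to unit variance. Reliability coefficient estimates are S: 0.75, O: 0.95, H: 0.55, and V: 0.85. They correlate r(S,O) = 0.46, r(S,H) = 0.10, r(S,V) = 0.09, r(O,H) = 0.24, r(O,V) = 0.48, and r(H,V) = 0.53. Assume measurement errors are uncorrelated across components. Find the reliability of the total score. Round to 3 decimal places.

0.885

Var(S+O+H+V) = 4 + 2·[0.46 + 0.10 + 0.09 + 0.24 + 0.48 + 0.53] = 4 + 3.8 = 7.8.
Under uncorrelated errors the observed covariances equal the true-score covariances, so only the own-variance terms attenuate.
True-score variance = [0.75 + 0.95 + 0.55 + 0.85] + 3.8 = 3.1 + 3.8 = 6.9.
Reliability = 6.9 / 7.8 = 0.885.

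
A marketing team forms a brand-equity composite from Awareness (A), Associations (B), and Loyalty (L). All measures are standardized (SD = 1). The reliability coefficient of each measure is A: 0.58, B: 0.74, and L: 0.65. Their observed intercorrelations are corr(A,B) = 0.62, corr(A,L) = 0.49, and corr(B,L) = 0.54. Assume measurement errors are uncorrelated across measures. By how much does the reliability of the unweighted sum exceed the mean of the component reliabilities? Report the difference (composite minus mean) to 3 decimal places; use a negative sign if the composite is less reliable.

0.180

Var(sum) = 3 + 3.3 = 6.3; true-score variance = 1.97 + 3.3 = 5.27; composite reliability = 0.8365.
Mean component reliability = 0.6567.
Difference = 0.8365 − 0.6567 = 0.180.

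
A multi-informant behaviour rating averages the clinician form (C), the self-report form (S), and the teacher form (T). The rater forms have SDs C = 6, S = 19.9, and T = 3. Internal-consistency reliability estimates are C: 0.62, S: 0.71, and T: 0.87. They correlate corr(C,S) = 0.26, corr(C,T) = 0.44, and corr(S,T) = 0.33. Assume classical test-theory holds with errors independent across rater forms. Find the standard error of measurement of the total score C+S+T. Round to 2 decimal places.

Var(total) = 441.01 + 117.33 = 558.34.
True-score variance = 311.317 + 117.33 = 428.647, so reliability = 0.7677.
Error variance = 558.34 − 428.647 = 129.693; SEM = √129.693 = 11.39.

11.39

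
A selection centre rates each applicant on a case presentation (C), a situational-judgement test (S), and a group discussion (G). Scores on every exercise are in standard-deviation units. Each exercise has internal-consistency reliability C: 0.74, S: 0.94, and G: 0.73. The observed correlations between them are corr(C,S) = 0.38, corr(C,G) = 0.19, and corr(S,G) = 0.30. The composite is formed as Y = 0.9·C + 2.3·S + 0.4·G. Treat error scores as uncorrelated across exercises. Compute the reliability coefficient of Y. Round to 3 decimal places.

Var(Y) = 0.9² + 2.3² + 0.4² + 2·[2.07·0.38 + 0.36·0.19 + 0.92·0.30] = 6.26 + 2.262 = 8.522.
Under uncorrelated errors the observed covariances equal the true-score covariances, so only the own-variance terms attenuate.
True-score variance = [0.9²·0.74 + 2.3²·0.94 + 0.4²·0.73] + 2.262 = 5.6888 + 2.262 = 7.9508.
Reliability = 7.9508 / 8.522 = 0.933.

0.933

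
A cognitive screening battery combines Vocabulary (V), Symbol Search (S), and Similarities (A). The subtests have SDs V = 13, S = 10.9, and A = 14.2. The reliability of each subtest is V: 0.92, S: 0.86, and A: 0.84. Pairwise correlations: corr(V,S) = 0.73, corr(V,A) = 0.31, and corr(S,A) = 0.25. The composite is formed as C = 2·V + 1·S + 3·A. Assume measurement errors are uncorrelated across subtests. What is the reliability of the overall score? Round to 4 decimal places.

0.9084

Var(C) = 2²·13² + 10.9² + 3²·14.2² + 2·[2·13·10.9·0.73 + 6·13·14.2·0.31 + 3·10.9·14.2·0.25] = 2609.57 + 1332.65 = 3942.22.
Because errors are independent across components, Cov(Tᵢ,Tⱼ) = Cov(Xᵢ,Xⱼ); the off-diagonal part of the true-score variance is the same as above.
True-score variance = [2²·13²·0.92 + 10.9²·0.86 + 3²·14.2²·0.84] + 1332.65 = 2248.49 + 1332.65 = 3581.14.
Reliability = 3581.14 / 3942.22 = 0.9084.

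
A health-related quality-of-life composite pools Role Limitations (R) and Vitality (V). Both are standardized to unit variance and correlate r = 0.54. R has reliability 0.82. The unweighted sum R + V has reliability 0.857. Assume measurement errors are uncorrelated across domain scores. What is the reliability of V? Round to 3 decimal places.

0.740

Var(R+V) = 2 + 2·0.54 = 3.080.
True-score variance = ρ_R + ρ_V + 2·0.54, so 0.857 = (0.82 + ρ_V + 1.08) / 3.080.
ρ_V = 0.857·3.080 − 0.82 − 1.08 = 0.740.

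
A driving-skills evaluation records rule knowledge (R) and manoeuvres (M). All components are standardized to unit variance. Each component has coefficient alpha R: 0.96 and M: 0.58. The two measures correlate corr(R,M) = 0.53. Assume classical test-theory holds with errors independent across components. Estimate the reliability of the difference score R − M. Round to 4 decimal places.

0.5106

Var(R−M) = 1 + 1 − 2·0.53 = 2 − 1.06 = 0.94.
Because errors are independent across components, Cov(Tᵢ,Tⱼ) = Cov(Xᵢ,Xⱼ); the off-diagonal part of the true-score variance is the same as above.
True-score variance = [0.96 + 0.58] − 1.06 = 1.54 − 1.06 = 0.48.
Reliability = 0.48 / 0.94 = 0.5106.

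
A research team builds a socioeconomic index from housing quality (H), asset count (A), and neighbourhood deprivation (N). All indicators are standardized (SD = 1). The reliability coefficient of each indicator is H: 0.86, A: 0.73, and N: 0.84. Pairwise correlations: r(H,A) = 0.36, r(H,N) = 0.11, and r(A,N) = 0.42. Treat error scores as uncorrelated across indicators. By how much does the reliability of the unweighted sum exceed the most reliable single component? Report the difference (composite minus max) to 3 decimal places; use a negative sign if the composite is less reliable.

Var(sum) = 3 + 1.78 = 4.78; true-score variance = 2.43 + 1.78 = 4.21; composite reliability = 0.8808.
Max component reliability = 0.8600.
Difference = 0.8808 − 0.8600 = 0.021.

0.021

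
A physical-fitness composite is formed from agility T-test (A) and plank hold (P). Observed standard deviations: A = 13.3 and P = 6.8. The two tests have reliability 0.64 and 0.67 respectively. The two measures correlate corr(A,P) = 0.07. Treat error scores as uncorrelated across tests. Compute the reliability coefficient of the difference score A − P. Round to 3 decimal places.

Var(A−P) = 13.3² + 6.8² − 2·13.3·6.8·0.07 = 223.13 − 12.6616 = 210.468.
Because errors are independent across components, Cov(Tᵢ,Tⱼ) = Cov(Xᵢ,Xⱼ); the off-diagonal part of the true-score variance is the same as above.
True-score variance = [13.3²·0.64 + 6.8²·0.67] − 12.6616 = 144.19 − 12.6616 = 131.529.
Reliability = 131.529 / 210.468 = 0.625.

0.625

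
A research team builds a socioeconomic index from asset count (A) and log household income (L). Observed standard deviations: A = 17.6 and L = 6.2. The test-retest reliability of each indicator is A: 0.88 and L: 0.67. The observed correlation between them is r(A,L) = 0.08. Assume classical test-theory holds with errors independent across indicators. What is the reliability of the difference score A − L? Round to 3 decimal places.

Var(A−L) = 17.6² + 6.2² − 2·17.6·6.2·0.08 = 348.2 − 17.4592 = 330.741.
Under uncorrelated errors the observed covariances equal the true-score covariances, so only the own-variance terms attenuate.
True-score variance = [17.6²·0.88 + 6.2²·0.67] − 17.4592 = 298.344 − 17.4592 = 280.884.
Reliability = 280.884 / 330.741 = 0.849.

0.849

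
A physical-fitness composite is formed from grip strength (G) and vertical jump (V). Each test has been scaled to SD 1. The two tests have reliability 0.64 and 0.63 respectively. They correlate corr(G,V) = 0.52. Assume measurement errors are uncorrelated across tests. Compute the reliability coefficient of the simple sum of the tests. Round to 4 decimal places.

0.7599

Var(G+V) = 2 + 2·[0.52] = 2 + 1.04 = 3.04.
Under uncorrelated errors the observed covariances equal the true-score covariances, so only the own-variance terms attenuate.
True-score variance = [0.64 + 0.63] + 1.04 = 1.27 + 1.04 = 2.31.
Reliability = 2.31 / 3.04 = 0.7599.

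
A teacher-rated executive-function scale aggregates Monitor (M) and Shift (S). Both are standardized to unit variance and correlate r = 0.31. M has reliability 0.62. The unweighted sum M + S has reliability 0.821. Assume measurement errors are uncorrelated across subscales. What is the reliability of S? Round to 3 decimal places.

Var(M+S) = 2 + 2·0.31 = 2.620.
True-score variance = ρ_M + ρ_S + 2·0.31, so 0.821 = (0.62 + ρ_S + 0.62) / 2.620.
ρ_S = 0.821·2.620 − 0.62 − 0.62 = 0.911.

0.911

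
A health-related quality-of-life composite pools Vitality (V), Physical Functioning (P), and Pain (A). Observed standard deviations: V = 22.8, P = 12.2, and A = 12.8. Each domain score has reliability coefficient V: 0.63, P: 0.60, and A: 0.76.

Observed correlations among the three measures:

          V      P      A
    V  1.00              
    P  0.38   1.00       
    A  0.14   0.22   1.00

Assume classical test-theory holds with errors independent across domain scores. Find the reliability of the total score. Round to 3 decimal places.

0.756

Var(V+P+A) = 22.8² + 12.2² + 12.8² + 2·[22.8·12.2·0.38 + 22.8·12.8·0.14 + 12.2·12.8·0.22] = 832.52 + 361.827 = 1194.35.
Under uncorrelated errors the observed covariances equal the true-score covariances, so only the own-variance terms attenuate.
True-score variance = [22.8²·0.63 + 12.2²·0.60 + 12.8²·0.76] + 361.827 = 541.322 + 361.827 = 903.149.
Reliability = 903.149 / 1194.35 = 0.756.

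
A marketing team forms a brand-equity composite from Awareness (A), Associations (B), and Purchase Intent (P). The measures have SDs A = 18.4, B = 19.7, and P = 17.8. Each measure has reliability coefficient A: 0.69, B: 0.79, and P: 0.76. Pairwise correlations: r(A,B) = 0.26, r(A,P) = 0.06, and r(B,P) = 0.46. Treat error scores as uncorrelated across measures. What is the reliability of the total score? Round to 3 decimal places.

0.835

Var(A+B+P) = 18.4² + 19.7² + 17.8² + 2·[18.4·19.7·0.26 + 18.4·17.8·0.06 + 19.7·17.8·0.46] = 1043.49 + 550.399 = 1593.89.
Because errors are independent across components, Cov(Tᵢ,Tⱼ) = Cov(Xᵢ,Xⱼ); the off-diagonal part of the true-score variance is the same as above.
True-score variance = [18.4²·0.69 + 19.7²·0.79 + 17.8²·0.76] + 550.399 = 780.996 + 550.399 = 1331.4.
Reliability = 1331.4 / 1593.89 = 0.835.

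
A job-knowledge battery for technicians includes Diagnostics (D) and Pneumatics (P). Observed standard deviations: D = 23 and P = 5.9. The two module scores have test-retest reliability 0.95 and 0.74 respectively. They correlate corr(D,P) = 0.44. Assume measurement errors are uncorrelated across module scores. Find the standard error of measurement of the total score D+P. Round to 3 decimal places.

5.958

Var(total) = 563.81 + 119.416 = 683.226.
True-score variance = 528.309 + 119.416 = 647.725, so reliability = 0.9480.
Error variance = 683.226 − 647.725 = 35.5006; SEM = √35.5006 = 5.958.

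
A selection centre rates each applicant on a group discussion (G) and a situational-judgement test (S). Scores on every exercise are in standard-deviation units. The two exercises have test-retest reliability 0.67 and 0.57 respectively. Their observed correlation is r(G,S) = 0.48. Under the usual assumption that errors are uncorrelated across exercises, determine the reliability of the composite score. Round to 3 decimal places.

0.743

Var(G+S) = 2 + 2·[0.48] = 2 + 0.96 = 2.96.
Because errors are independent across components, Cov(Tᵢ,Tⱼ) = Cov(Xᵢ,Xⱼ); the off-diagonal part of the true-score variance is the same as above.
True-score variance = [0.67 + 0.57] + 0.96 = 1.24 + 0.96 = 2.2.
Reliability = 2.2 / 2.96 = 0.743.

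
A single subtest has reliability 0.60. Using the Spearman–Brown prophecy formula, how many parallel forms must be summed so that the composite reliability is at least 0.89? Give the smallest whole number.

k ≥ ρ*(1−ρ₁)/(ρ₁(1−ρ*)) = 0.89·0.40 / (0.60·0.11) = 5.394.
Smallest integer k = 6.

6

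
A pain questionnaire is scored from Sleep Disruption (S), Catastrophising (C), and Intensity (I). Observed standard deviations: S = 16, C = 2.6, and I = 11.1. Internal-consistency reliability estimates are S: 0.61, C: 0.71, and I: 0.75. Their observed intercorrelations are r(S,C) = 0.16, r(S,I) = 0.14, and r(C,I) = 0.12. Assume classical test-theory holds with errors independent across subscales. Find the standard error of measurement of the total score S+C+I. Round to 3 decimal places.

11.515

Var(total) = 385.97 + 69.9664 = 455.936.
True-score variance = 253.367 + 69.9664 = 323.334, so reliability = 0.7092.
Error variance = 455.936 − 323.334 = 132.603; SEM = √132.603 = 11.515.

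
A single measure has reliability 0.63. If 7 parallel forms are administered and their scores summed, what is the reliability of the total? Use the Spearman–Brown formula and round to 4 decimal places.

0.9226

ρ_k = kρ / (1 + (k−1)ρ) = 7·0.63 / (1 + 6·0.63) = 4.410 / 4.780 = 0.9226.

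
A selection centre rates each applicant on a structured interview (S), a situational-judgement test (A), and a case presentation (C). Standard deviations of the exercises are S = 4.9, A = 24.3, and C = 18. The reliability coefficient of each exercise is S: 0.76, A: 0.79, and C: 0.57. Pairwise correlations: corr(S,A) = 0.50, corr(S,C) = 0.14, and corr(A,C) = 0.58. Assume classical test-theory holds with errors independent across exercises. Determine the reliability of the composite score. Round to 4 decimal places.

0.8307

Var(S+A+C) = 4.9² + 24.3² + 18² + 2·[4.9·24.3·0.50 + 4.9·18·0.14 + 24.3·18·0.58] = 938.5 + 651.15 = 1589.65.
Because errors are independent across components, Cov(Tᵢ,Tⱼ) = Cov(Xᵢ,Xⱼ); the off-diagonal part of the true-score variance is the same as above.
True-score variance = [4.9²·0.76 + 24.3²·0.79 + 18²·0.57] + 651.15 = 669.415 + 651.15 = 1320.56.
Reliability = 1320.56 / 1589.65 = 0.8307.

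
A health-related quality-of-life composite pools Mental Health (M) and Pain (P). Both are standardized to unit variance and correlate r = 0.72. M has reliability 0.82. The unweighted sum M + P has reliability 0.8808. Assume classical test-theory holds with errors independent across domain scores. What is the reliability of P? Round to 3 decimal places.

Var(M+P) = 2 + 2·0.72 = 3.440.
True-score variance = ρ_M + ρ_P + 2·0.72, so 0.8808 = (0.82 + ρ_P + 1.44) / 3.440.
ρ_P = 0.8808·3.440 − 0.82 − 1.44 = 0.770.

0.770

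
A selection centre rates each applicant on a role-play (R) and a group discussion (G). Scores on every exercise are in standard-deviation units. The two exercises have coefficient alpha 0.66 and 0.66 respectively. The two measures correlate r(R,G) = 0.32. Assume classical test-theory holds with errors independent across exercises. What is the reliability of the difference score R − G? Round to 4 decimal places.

0.5000

Var(R−G) = 1 + 1 − 2·0.32 = 2 − 0.64 = 1.36.
Under uncorrelated errors the observed covariances equal the true-score covariances, so only the own-variance terms attenuate.
True-score variance = [0.66 + 0.66] − 0.64 = 1.32 − 0.64 = 0.68.
Reliability = 0.68 / 1.36 = 0.5000.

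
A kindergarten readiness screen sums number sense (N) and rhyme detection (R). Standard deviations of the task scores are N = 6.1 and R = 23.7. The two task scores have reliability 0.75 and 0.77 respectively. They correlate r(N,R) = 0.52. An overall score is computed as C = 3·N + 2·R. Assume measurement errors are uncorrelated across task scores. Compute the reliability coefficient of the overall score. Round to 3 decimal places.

Var(C) = 3²·6.1² + 2²·23.7² + 2·[6·6.1·23.7·0.52] = 2581.65 + 902.117 = 3483.77.
Because errors are independent across components, Cov(Tᵢ,Tⱼ) = Cov(Xᵢ,Xⱼ); the off-diagonal part of the true-score variance is the same as above.
True-score variance = [3²·6.1²·0.75 + 2²·23.7²·0.77] + 902.117 = 1981.17 + 902.117 = 2883.29.
Reliability = 2883.29 / 3483.77 = 0.828.

0.828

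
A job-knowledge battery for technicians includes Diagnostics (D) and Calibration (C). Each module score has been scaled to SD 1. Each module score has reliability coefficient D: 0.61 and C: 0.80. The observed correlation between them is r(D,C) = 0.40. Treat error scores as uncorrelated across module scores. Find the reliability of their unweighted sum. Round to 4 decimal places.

0.7893

Var(D+C) = 2 + 2·[0.40] = 2 + 0.8 = 2.8.
With uncorrelated errors the cross-covariances are all true-score covariance, so they carry over unchanged; only the diagonal terms shrink to ρᵢσᵢ².
True-score variance = [0.61 + 0.80] + 0.8 = 1.41 + 0.8 = 2.21.
Reliability = 2.21 / 2.8 = 0.7893.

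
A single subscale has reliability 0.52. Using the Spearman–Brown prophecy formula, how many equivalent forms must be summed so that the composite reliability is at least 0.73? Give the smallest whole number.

k ≥ ρ*(1−ρ₁)/(ρ₁(1−ρ*)) = 0.73·0.48 / (0.52·0.27) = 2.496.
Smallest integer k = 3.

3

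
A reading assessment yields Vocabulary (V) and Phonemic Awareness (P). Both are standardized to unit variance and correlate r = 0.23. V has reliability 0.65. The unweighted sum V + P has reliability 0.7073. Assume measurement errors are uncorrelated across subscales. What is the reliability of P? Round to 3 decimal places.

0.630

Var(V+P) = 2 + 2·0.23 = 2.460.
True-score variance = ρ_V + ρ_P + 2·0.23, so 0.7073 = (0.65 + ρ_P + 0.46) / 2.460.
ρ_P = 0.7073·2.460 − 0.65 − 0.46 = 0.630.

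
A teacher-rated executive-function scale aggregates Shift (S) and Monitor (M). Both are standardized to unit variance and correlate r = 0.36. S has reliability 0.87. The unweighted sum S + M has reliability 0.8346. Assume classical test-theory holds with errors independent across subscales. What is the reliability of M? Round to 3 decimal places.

0.680

Var(S+M) = 2 + 2·0.36 = 2.720.
True-score variance = ρ_S + ρ_M + 2·0.36, so 0.8346 = (0.87 + ρ_M + 0.72) / 2.720.
ρ_M = 0.8346·2.720 − 0.87 − 0.72 = 0.680.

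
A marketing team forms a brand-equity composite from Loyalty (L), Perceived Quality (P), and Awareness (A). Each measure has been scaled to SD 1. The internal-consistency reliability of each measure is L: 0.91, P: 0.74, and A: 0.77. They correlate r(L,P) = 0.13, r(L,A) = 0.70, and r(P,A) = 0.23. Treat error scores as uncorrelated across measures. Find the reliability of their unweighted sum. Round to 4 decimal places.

Var(L+P+A) = 3 + 2·[0.13 + 0.70 + 0.23] = 3 + 2.12 = 5.12.
Under uncorrelated errors the observed covariances equal the true-score covariances, so only the own-variance terms attenuate.
True-score variance = [0.91 + 0.74 + 0.77] + 2.12 = 2.42 + 2.12 = 4.54.
Reliability = 4.54 / 5.12 = 0.8867.

0.8867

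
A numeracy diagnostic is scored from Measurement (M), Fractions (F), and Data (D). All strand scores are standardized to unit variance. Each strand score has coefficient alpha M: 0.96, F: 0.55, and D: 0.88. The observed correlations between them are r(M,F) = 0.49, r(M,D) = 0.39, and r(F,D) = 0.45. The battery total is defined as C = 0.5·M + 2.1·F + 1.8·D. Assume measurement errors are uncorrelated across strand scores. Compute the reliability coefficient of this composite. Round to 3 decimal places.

0.817

Var(C) = 0.5² + 2.1² + 1.8² + 2·[1.05·0.49 + 0.9·0.39 + 3.78·0.45] = 7.9 + 5.133 = 13.033.
Under uncorrelated errors the observed covariances equal the true-score covariances, so only the own-variance terms attenuate.
True-score variance = [0.5²·0.96 + 2.1²·0.55 + 1.8²·0.88] + 5.133 = 5.5167 + 5.133 = 10.6497.
Reliability = 10.6497 / 13.033 = 0.817.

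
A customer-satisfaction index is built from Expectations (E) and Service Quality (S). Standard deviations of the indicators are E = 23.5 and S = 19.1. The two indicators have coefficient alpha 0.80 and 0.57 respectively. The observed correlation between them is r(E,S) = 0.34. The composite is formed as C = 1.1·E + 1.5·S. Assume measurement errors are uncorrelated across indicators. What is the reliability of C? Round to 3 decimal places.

Var(C) = 1.1²·23.5² + 1.5²·19.1² + 2·[1.65·23.5·19.1·0.34] = 1489.05 + 503.61 = 1992.65.
Under uncorrelated errors the observed covariances equal the true-score covariances, so only the own-variance terms attenuate.
True-score variance = [1.1²·23.5²·0.80 + 1.5²·19.1²·0.57] + 503.61 = 1002.45 + 503.61 = 1506.06.
Reliability = 1506.06 / 1992.65 = 0.756.

0.756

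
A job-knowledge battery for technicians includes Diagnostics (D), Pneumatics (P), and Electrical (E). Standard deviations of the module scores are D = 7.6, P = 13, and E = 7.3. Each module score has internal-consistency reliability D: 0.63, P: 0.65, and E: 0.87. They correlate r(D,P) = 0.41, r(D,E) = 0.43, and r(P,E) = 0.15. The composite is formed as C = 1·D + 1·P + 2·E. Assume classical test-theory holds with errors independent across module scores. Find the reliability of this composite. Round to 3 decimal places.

Var(C) = 7.6² + 13² + 2²·7.3² + 2·[7.6·13·0.41 + 2·7.6·7.3·0.43 + 2·13·7.3·0.15] = 439.92 + 233.382 = 673.302.
With uncorrelated errors the cross-covariances are all true-score covariance, so they carry over unchanged; only the diagonal terms shrink to ρᵢσᵢ².
True-score variance = [7.6²·0.63 + 13²·0.65 + 2²·7.3²·0.87] + 233.382 = 331.688 + 233.382 = 565.07.
Reliability = 565.07 / 673.302 = 0.839.

0.839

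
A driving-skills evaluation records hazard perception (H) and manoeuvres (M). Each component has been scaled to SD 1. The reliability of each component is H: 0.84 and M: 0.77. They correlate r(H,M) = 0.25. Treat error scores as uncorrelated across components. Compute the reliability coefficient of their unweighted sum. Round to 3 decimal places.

Var(H+M) = 2 + 2·[0.25] = 2 + 0.5 = 2.5.
With uncorrelated errors the cross-covariances are all true-score covariance, so they carry over unchanged; only the diagonal terms shrink to ρᵢσᵢ².
True-score variance = [0.84 + 0.77] + 0.5 = 1.61 + 0.5 = 2.11.
Reliability = 2.11 / 2.5 = 0.844.

0.844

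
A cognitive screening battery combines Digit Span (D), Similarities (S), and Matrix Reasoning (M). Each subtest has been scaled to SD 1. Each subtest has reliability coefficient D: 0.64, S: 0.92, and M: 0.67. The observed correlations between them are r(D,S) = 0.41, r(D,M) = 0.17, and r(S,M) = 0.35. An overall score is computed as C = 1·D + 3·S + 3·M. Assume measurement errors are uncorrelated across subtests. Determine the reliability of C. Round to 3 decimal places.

0.859

Var(C) = 1 + 3² + 3² + 2·[3·0.41 + 3·0.17 + 9·0.35] = 19 + 9.78 = 28.78.
Under uncorrelated errors the observed covariances equal the true-score covariances, so only the own-variance terms attenuate.
True-score variance = [0.64 + 3²·0.92 + 3²·0.67] + 9.78 = 14.95 + 9.78 = 24.73.
Reliability = 24.73 / 28.78 = 0.859.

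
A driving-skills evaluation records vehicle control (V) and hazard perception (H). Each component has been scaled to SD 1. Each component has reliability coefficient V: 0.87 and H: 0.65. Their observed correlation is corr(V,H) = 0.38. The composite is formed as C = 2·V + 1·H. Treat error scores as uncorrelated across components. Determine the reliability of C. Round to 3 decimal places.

0.867

Var(C) = 2² + 1 + 2·[2·0.38] = 5 + 1.52 = 6.52.
With uncorrelated errors the cross-covariances are all true-score covariance, so they carry over unchanged; only the diagonal terms shrink to ρᵢσᵢ².
True-score variance = [2²·0.87 + 0.65] + 1.52 = 4.13 + 1.52 = 5.65.
Reliability = 5.65 / 6.52 = 0.867.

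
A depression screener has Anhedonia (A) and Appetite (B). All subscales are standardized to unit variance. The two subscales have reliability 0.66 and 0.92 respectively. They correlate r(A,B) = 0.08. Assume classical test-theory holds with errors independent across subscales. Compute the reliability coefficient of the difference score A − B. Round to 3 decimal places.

0.772

Var(A−B) = 1 + 1 − 2·0.08 = 2 − 0.16 = 1.84.
Under uncorrelated errors the observed covariances equal the true-score covariances, so only the own-variance terms attenuate.
True-score variance = [0.66 + 0.92] − 0.16 = 1.58 − 0.16 = 1.42.
Reliability = 1.42 / 1.84 = 0.772.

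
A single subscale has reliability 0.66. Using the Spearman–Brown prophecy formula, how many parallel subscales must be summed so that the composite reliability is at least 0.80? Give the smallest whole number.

3

k ≥ ρ*(1−ρ₁)/(ρ₁(1−ρ*)) = 0.80·0.34 / (0.66·0.20) = 2.061.
Smallest integer k = 3.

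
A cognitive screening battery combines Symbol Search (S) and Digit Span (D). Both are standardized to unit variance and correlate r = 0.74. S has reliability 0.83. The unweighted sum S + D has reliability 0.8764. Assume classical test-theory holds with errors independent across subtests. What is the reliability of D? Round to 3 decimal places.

0.740

Var(S+D) = 2 + 2·0.74 = 3.480.
True-score variance = ρ_S + ρ_D + 2·0.74, so 0.8764 = (0.83 + ρ_D + 1.48) / 3.480.
ρ_D = 0.8764·3.480 − 0.83 − 1.48 = 0.740.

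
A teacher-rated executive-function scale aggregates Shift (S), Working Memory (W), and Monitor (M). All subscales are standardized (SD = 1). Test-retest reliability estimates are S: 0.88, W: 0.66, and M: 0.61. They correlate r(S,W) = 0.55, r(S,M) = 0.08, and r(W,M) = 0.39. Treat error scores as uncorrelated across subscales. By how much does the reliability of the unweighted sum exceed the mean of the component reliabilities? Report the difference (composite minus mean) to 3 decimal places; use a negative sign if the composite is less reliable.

0.115

Var(sum) = 3 + 2.04 = 5.04; true-score variance = 2.15 + 2.04 = 4.19; composite reliability = 0.8313.
Mean component reliability = 0.7167.
Difference = 0.8313 − 0.7167 = 0.115.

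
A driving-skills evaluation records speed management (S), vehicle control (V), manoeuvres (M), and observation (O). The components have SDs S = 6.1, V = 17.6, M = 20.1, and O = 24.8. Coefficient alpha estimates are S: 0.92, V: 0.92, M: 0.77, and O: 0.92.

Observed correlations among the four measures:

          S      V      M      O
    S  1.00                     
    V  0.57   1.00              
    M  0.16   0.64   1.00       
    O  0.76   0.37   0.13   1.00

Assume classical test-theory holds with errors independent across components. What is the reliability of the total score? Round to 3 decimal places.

0.936

Var(S+V+M+O) = 6.1² + 17.6² + 20.1² + 24.8² + 2·[6.1·17.6·0.57 + 6.1·20.1·0.16 + 6.1·24.8·0.76 + 17.6·20.1·0.64 + 17.6·24.8·0.37 + 20.1·24.8·0.13] = 1366.02 + 1296.98 = 2663.
With uncorrelated errors the cross-covariances are all true-score covariance, so they carry over unchanged; only the diagonal terms shrink to ρᵢσᵢ².
True-score variance = [6.1²·0.92 + 17.6²·0.92 + 20.1²·0.77 + 24.8²·0.92] + 1296.98 = 1196.14 + 1296.98 = 2493.12.
Reliability = 2493.12 / 2663 = 0.936.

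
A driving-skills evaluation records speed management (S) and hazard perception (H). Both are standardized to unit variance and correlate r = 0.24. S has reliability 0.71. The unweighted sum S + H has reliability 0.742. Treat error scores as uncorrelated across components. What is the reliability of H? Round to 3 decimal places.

0.650

Var(S+H) = 2 + 2·0.24 = 2.480.
True-score variance = ρ_S + ρ_H + 2·0.24, so 0.742 = (0.71 + ρ_H + 0.48) / 2.480.
ρ_H = 0.742·2.480 − 0.71 − 0.48 = 0.650.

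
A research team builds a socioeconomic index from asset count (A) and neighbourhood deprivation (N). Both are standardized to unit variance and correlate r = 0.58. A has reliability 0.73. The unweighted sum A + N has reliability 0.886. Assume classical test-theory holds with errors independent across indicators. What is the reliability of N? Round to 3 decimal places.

0.910

Var(A+N) = 2 + 2·0.58 = 3.160.
True-score variance = ρ_A + ρ_N + 2·0.58, so 0.886 = (0.73 + ρ_N + 1.16) / 3.160.
ρ_N = 0.886·3.160 − 0.73 − 1.16 = 0.910.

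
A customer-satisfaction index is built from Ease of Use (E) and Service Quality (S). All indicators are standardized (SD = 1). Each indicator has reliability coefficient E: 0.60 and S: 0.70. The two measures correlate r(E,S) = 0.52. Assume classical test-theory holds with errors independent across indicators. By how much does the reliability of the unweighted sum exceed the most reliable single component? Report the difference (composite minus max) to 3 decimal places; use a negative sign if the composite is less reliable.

Var(sum) = 2 + 1.04 = 3.04; true-score variance = 1.3 + 1.04 = 2.34; composite reliability = 0.7697.
Max component reliability = 0.7000.
Difference = 0.7697 − 0.7000 = 0.070.

0.070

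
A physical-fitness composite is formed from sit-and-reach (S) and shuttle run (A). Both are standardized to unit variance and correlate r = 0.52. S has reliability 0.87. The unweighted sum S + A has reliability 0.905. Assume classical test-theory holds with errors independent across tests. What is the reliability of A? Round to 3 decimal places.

Var(S+A) = 2 + 2·0.52 = 3.040.
True-score variance = ρ_S + ρ_A + 2·0.52, so 0.905 = (0.87 + ρ_A + 1.04) / 3.040.
ρ_A = 0.905·3.040 − 0.87 − 1.04 = 0.841.

0.841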